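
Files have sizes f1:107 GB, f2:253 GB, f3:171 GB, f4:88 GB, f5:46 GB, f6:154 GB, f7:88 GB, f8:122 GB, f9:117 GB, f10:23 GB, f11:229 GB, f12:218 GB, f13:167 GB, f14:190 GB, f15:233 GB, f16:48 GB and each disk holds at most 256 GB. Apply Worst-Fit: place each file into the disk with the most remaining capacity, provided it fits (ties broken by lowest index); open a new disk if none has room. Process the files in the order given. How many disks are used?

10

f1 (107 GB) → disk 1 (remaining 149 GB)
f2 (253 GB) → disk 2 (remaining 3 GB)
f3 (171 GB) → disk 3 (remaining 85 GB)
f4 (88 GB) → disk 1 (remaining 61 GB)
f5 (46 GB) → disk 3 (remaining 39 GB)
f6 (154 GB) → disk 4 (remaining 102 GB)
f7 (88 GB) → disk 4 (remaining 14 GB)
f8 (122 GB) → disk 5 (remaining 134 GB)
f9 (117 GB) → disk 5 (remaining 17 GB)
f10 (23 GB) → disk 1 (remaining 38 GB)
f11 (229 GB) → disk 6 (remaining 27 GB)
f12 (218 GB) → disk 7 (remaining 38 GB)
f13 (167 GB) → disk 8 (remaining 89 GB)
f14 (190 GB) → disk 9 (remaining 66 GB)
f15 (233 GB) → disk 10 (remaining 23 GB)
f16 (48 GB) → disk 8 (remaining 41 GB)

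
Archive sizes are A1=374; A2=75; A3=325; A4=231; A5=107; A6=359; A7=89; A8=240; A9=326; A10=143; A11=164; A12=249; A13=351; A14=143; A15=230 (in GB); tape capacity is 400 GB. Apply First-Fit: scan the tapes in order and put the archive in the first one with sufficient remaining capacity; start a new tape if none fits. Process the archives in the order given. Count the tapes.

10

Put A1 (374 GB) in tape 1; 26 GB remain.
Put A2 (75 GB) in tape 2; 325 GB remain.
Put A3 (325 GB) in tape 2; 0 GB remain.
Put A4 (231 GB) in tape 3; 169 GB remain.
Put A5 (107 GB) in tape 3; 62 GB remain.
Put A6 (359 GB) in tape 4; 41 GB remain.
Put A7 (89 GB) in tape 5; 311 GB remain.
Put A8 (240 GB) in tape 5; 71 GB remain.
Put A9 (326 GB) in tape 6; 74 GB remain.
Put A10 (143 GB) in tape 7; 257 GB remain.
Put A11 (164 GB) in tape 7; 93 GB remain.
Put A12 (249 GB) in tape 8; 151 GB remain.
Put A13 (351 GB) in tape 9; 49 GB remain.
Put A14 (143 GB) in tape 8; 8 GB remain.
Put A15 (230 GB) in tape 10; 170 GB remain.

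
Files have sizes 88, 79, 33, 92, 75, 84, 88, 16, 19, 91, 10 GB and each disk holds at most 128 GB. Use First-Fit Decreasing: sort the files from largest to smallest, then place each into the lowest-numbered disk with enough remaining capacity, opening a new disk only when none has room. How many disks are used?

7

Sorted descending: 92, 91, 88, 88, 84, 79, 75, 33, 19, 16, 10.
Put 92 GB in disk 1; 36 GB remain.
Put 91 GB in disk 2; 37 GB remain.
Put 88 GB in disk 3; 40 GB remain.
Put 88 GB in disk 4; 40 GB remain.
Put 84 GB in disk 5; 44 GB remain.
Put 79 GB in disk 6; 49 GB remain.
Put 75 GB in disk 7; 53 GB remain.
Put 33 GB in disk 1; 3 GB remain.
Put 19 GB in disk 2; 18 GB remain.
Put 16 GB in disk 2; 2 GB remain.
Put 10 GB in disk 3; 30 GB remain.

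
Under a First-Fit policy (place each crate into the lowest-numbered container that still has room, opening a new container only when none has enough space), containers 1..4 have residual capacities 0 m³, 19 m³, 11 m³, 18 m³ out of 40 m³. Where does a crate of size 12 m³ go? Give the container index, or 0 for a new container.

2

Containers with room: container 2 (19 m³), container 4 (18 m³).
The first with room is container 2.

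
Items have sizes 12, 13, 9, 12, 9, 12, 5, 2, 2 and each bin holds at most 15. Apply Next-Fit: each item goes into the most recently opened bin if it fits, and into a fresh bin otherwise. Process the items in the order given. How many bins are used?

Put 12 in bin 1; 3 remain.
Put 13 in bin 2; 2 remain.
Put 9 in bin 3; 6 remain.
Put 12 in bin 4; 3 remain.
Put 9 in bin 5; 6 remain.
Put 12 in bin 6; 3 remain.
Put 5 in bin 7; 10 remain.
Put 2 in bin 7; 8 remain.
Put 2 in bin 7; 6 remain.
Final bins: [12] [13] [9] [12] [9] [12] [5,2,2].

7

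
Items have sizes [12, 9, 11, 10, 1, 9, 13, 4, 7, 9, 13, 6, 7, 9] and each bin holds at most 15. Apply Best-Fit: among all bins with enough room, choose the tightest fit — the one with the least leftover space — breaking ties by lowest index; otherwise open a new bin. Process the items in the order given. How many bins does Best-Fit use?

10

Put 12 in bin 1; 3 remain.
Put 9 in bin 2; 6 remain.
Put 11 in bin 3; 4 remain.
Put 10 in bin 4; 5 remain.
Put 1 in bin 1; 2 remain.
Put 9 in bin 5; 6 remain.
Put 13 in bin 6; 2 remain.
Put 4 in bin 3; 0 remain.
Put 7 in bin 7; 8 remain.
Put 9 in bin 8; 6 remain.
Put 13 in bin 9; 2 remain.
Put 6 in bin 2; 0 remain.
Put 7 in bin 7; 1 remain.
Put 9 in bin 10; 6 remain.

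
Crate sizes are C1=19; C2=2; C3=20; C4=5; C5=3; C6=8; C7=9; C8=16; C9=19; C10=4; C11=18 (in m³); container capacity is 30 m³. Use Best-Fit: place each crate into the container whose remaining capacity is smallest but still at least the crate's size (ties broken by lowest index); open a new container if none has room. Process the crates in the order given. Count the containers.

5

container 1: place C1 (19 m³), 11 m³ left
container 1: place C2 (2 m³), 9 m³ left
container 2: place C3 (20 m³), 10 m³ left
container 1: place C4 (5 m³), 4 m³ left
container 1: place C5 (3 m³), 1 m³ left
container 2: place C6 (8 m³), 2 m³ left
container 3: place C7 (9 m³), 21 m³ left
container 3: place C8 (16 m³), 5 m³ left
container 4: place C9 (19 m³), 11 m³ left
container 3: place C10 (4 m³), 1 m³ left
container 5: place C11 (18 m³), 12 m³ left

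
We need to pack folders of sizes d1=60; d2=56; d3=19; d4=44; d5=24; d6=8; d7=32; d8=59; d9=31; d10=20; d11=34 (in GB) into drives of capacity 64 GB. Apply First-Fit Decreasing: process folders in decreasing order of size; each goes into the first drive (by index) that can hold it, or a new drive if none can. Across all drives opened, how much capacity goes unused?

61

Sorted descending: 60, 59, 56, 44, 34, 32, 31, 24, 20, 19, 8.
Put 60 GB in drive 1; 4 GB remain.
Put 59 GB in drive 2; 5 GB remain.
Put 56 GB in drive 3; 8 GB remain.
Put 44 GB in drive 4; 20 GB remain.
Put 34 GB in drive 5; 30 GB remain.
Put 32 GB in drive 6; 32 GB remain.
Put 31 GB in drive 6; 1 GB remain.
Put 24 GB in drive 5; 6 GB remain.
Put 20 GB in drive 4; 0 GB remain.
Put 19 GB in drive 7; 45 GB remain.
Put 8 GB in drive 3; 0 GB remain.
7 drives × 64 GB = 448 GB; used 387 GB; unused 61 GB.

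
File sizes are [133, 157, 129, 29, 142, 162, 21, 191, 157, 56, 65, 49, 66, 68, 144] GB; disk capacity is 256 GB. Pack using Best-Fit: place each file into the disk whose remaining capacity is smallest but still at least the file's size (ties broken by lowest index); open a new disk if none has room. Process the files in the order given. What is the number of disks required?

8 disks

133 GB → disk 1 (remaining 123 GB)
157 GB → disk 2 (remaining 99 GB)
129 GB → disk 3 (remaining 127 GB)
29 GB → disk 2 (remaining 70 GB)
142 GB → disk 4 (remaining 114 GB)
162 GB → disk 5 (remaining 94 GB)
21 GB → disk 2 (remaining 49 GB)
191 GB → disk 6 (remaining 65 GB)
157 GB → disk 7 (remaining 99 GB)
56 GB → disk 6 (remaining 9 GB)
65 GB → disk 5 (remaining 29 GB)
49 GB → disk 2 (remaining 0 GB)
66 GB → disk 7 (remaining 33 GB)
68 GB → disk 4 (remaining 46 GB)
144 GB → disk 8 (remaining 112 GB)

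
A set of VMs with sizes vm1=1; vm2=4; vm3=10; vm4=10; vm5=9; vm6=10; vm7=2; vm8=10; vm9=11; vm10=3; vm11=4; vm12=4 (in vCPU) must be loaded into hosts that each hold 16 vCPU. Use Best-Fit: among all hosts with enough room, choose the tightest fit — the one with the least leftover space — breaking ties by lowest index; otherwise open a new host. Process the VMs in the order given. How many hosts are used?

vm1 (1 vCPU) → host 1 (remaining 15 vCPU)
vm2 (4 vCPU) → host 1 (remaining 11 vCPU)
vm3 (10 vCPU) → host 1 (remaining 1 vCPU)
vm4 (10 vCPU) → host 2 (remaining 6 vCPU)
vm5 (9 vCPU) → host 3 (remaining 7 vCPU)
vm6 (10 vCPU) → host 4 (remaining 6 vCPU)
vm7 (2 vCPU) → host 2 (remaining 4 vCPU)
vm8 (10 vCPU) → host 5 (remaining 6 vCPU)
vm9 (11 vCPU) → host 6 (remaining 5 vCPU)
vm10 (3 vCPU) → host 2 (remaining 1 vCPU)
vm11 (4 vCPU) → host 6 (remaining 1 vCPU)
vm12 (4 vCPU) → host 4 (remaining 2 vCPU)
Final hosts: [1,4,10] [10,2,3] [9] [10,4] [10] [11,4].

6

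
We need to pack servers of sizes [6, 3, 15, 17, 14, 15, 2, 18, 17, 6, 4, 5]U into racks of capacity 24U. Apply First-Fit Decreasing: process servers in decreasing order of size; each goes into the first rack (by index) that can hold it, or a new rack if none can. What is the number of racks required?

6

Sorted descending: 18, 17, 17, 15, 15, 14, 6, 6, 5, 4, 3, 2.
rack 1: place 18U, 6U left
rack 2: place 17U, 7U left
rack 3: place 17U, 7U left
rack 4: place 15U, 9U left
rack 5: place 15U, 9U left
rack 6: place 14U, 10U left
rack 1: place 6U, 0U left
rack 2: place 6U, 1U left
rack 3: place 5U, 2U left
rack 4: place 4U, 5U left
rack 4: place 3U, 2U left
rack 3: place 2U, 0U left
Final racks: [18,6] [17,6] [17,5,2] [15,4,3] [15] [14].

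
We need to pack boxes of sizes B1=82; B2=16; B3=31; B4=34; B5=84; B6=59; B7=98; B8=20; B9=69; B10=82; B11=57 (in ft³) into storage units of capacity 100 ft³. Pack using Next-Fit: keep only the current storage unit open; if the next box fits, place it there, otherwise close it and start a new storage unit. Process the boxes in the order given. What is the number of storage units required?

8

storage unit 1: place B1 (82 ft³), 18 ft³ left
storage unit 1: place B2 (16 ft³), 2 ft³ left
storage unit 2: place B3 (31 ft³), 69 ft³ left
storage unit 2: place B4 (34 ft³), 35 ft³ left
storage unit 3: place B5 (84 ft³), 16 ft³ left
storage unit 4: place B6 (59 ft³), 41 ft³ left
storage unit 5: place B7 (98 ft³), 2 ft³ left
storage unit 6: place B8 (20 ft³), 80 ft³ left
storage unit 6: place B9 (69 ft³), 11 ft³ left
storage unit 7: place B10 (82 ft³), 18 ft³ left
storage unit 8: place B11 (57 ft³), 43 ft³ left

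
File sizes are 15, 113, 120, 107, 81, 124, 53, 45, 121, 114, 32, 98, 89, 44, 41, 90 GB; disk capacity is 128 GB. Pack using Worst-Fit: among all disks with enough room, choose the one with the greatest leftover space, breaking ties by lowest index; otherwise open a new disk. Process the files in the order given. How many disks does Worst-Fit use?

disk 1: place 15 GB, 113 GB left
disk 1: place 113 GB, 0 GB left
disk 2: place 120 GB, 8 GB left
disk 3: place 107 GB, 21 GB left
disk 4: place 81 GB, 47 GB left
disk 5: place 124 GB, 4 GB left
disk 6: place 53 GB, 75 GB left
disk 6: place 45 GB, 30 GB left
disk 7: place 121 GB, 7 GB left
disk 8: place 114 GB, 14 GB left
disk 4: place 32 GB, 15 GB left
disk 9: place 98 GB, 30 GB left
disk 10: place 89 GB, 39 GB left
disk 11: place 44 GB, 84 GB left
disk 11: place 41 GB, 43 GB left
disk 12: place 90 GB, 38 GB left

12 disks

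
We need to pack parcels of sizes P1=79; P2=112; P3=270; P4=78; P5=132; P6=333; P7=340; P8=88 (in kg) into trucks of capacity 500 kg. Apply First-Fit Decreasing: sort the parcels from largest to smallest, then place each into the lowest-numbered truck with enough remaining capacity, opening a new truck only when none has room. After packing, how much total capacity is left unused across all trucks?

Sorted descending: 340, 333, 270, 132, 112, 88, 79, 78.
340 kg → truck 1 (remaining 160 kg)
333 kg → truck 2 (remaining 167 kg)
270 kg → truck 3 (remaining 230 kg)
132 kg → truck 1 (remaining 28 kg)
112 kg → truck 2 (remaining 55 kg)
88 kg → truck 3 (remaining 142 kg)
79 kg → truck 3 (remaining 63 kg)
78 kg → truck 4 (remaining 422 kg)
4 trucks × 500 kg = 2000 kg; used 1432 kg; unused 568 kg.

568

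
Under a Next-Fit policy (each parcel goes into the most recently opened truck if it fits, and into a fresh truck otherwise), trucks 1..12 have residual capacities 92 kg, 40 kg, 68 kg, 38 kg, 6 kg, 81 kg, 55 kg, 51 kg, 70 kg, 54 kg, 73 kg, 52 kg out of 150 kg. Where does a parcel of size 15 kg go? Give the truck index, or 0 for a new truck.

Next-Fit only looks at truck 12, which has 52 kg free.
15 kg fits there.

12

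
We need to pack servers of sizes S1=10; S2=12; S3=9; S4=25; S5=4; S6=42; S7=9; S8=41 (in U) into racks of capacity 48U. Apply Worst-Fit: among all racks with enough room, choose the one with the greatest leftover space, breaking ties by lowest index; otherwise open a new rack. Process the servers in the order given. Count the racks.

4

rack 1: place S1 (10U), 38U left
rack 1: place S2 (12U), 26U left
rack 1: place S3 (9U), 17U left
rack 2: place S4 (25U), 23U left
rack 2: place S5 (4U), 19U left
rack 3: place S6 (42U), 6U left
rack 2: place S7 (9U), 10U left
rack 4: place S8 (41U), 7U left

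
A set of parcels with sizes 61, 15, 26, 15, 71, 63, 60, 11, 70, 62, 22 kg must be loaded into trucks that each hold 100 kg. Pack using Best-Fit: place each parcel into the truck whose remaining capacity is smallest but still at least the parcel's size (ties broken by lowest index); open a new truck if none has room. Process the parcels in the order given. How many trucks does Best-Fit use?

61 kg → truck 1 (remaining 39 kg)
15 kg → truck 1 (remaining 24 kg)
26 kg → truck 2 (remaining 74 kg)
15 kg → truck 1 (remaining 9 kg)
71 kg → truck 2 (remaining 3 kg)
63 kg → truck 3 (remaining 37 kg)
60 kg → truck 4 (remaining 40 kg)
11 kg → truck 3 (remaining 26 kg)
70 kg → truck 5 (remaining 30 kg)
62 kg → truck 6 (remaining 38 kg)
22 kg → truck 3 (remaining 4 kg)

6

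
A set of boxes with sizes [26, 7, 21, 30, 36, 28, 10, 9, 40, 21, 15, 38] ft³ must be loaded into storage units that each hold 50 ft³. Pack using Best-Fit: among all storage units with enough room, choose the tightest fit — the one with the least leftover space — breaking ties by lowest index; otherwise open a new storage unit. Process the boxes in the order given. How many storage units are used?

Put 26 ft³ in storage unit 1; 24 ft³ remain.
Put 7 ft³ in storage unit 1; 17 ft³ remain.
Put 21 ft³ in storage unit 2; 29 ft³ remain.
Put 30 ft³ in storage unit 3; 20 ft³ remain.
Put 36 ft³ in storage unit 4; 14 ft³ remain.
Put 28 ft³ in storage unit 2; 1 ft³ remain.
Put 10 ft³ in storage unit 4; 4 ft³ remain.
Put 9 ft³ in storage unit 1; 8 ft³ remain.
Put 40 ft³ in storage unit 5; 10 ft³ remain.
Put 21 ft³ in storage unit 6; 29 ft³ remain.
Put 15 ft³ in storage unit 3; 5 ft³ remain.
Put 38 ft³ in storage unit 7; 12 ft³ remain.

7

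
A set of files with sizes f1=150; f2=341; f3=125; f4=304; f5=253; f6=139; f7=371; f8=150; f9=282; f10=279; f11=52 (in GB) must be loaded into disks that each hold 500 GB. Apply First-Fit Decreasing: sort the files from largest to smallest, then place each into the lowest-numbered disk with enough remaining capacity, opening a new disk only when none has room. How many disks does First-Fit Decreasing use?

6 disks

Sorted descending: 371, 341, 304, 282, 279, 253, 150, 150, 139, 125, 52.
Put 371 GB in disk 1; 129 GB remain.
Put 341 GB in disk 2; 159 GB remain.
Put 304 GB in disk 3; 196 GB remain.
Put 282 GB in disk 4; 218 GB remain.
Put 279 GB in disk 5; 221 GB remain.
Put 253 GB in disk 6; 247 GB remain.
Put 150 GB in disk 2; 9 GB remain.
Put 150 GB in disk 3; 46 GB remain.
Put 139 GB in disk 4; 79 GB remain.
Put 125 GB in disk 1; 4 GB remain.
Put 52 GB in disk 4; 27 GB remain.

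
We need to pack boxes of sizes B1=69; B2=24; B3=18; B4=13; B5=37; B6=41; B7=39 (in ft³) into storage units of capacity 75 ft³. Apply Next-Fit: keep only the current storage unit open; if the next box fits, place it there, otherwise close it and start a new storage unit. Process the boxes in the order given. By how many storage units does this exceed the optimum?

1

Next-Fit: [69] [24,18,13] [37] [41] [39] → 5 storage units.
Total size 241 ft³; any packing needs at least ⌈241/75⌉ = 4 storage units.
An optimal packing achieves that bound: [69] [41,24] [39,18,13] [37] → 4 storage units.
Excess: 5 − 4 = 1.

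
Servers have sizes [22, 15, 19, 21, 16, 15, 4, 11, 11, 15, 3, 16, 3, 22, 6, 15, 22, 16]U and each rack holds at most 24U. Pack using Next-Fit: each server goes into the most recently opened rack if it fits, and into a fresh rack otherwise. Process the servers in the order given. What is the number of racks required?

13

Put 22U in rack 1; 2U remain.
Put 15U in rack 2; 9U remain.
Put 19U in rack 3; 5U remain.
Put 21U in rack 4; 3U remain.
Put 16U in rack 5; 8U remain.
Put 15U in rack 6; 9U remain.
Put 4U in rack 6; 5U remain.
Put 11U in rack 7; 13U remain.
Put 11U in rack 7; 2U remain.
Put 15U in rack 8; 9U remain.
Put 3U in rack 8; 6U remain.
Put 16U in rack 9; 8U remain.
Put 3U in rack 9; 5U remain.
Put 22U in rack 10; 2U remain.
Put 6U in rack 11; 18U remain.
Put 15U in rack 11; 3U remain.
Put 22U in rack 12; 2U remain.
Put 16U in rack 13; 8U remain.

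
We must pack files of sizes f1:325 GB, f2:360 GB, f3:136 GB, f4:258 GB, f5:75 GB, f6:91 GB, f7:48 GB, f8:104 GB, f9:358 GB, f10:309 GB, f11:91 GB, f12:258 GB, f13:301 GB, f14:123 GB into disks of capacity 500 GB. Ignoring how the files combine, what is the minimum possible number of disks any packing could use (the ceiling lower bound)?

Total size = 325 + 360 + 136 + 258 + 75 + 91 + 48 + 104 + 358 + 309 + 91 + 258 + 301 + 123 = 2837 GB.
⌈2837 / 500⌉ = 6.

6 disks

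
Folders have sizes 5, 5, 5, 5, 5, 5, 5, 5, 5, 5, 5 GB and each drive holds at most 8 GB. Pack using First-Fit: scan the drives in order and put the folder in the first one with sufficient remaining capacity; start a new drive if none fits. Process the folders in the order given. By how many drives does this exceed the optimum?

0

First-Fit: [5] [5] [5] [5] [5] [5] [5] [5] [5] [5] [5] → 11 drives.
11 folders exceed 4 GB (half the capacity), and no two of those can share a drive, so at least 11 drives are needed.
So 11 is already optimal.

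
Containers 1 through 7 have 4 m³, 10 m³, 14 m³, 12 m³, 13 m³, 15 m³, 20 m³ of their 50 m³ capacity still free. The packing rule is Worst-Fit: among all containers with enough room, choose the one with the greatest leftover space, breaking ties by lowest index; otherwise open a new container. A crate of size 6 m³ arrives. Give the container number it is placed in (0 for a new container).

7

Containers with room: container 2 (10 m³), container 3 (14 m³), container 4 (12 m³), container 5 (13 m³), container 6 (15 m³), container 7 (20 m³).
Most room is container 7 with 20 m³ free.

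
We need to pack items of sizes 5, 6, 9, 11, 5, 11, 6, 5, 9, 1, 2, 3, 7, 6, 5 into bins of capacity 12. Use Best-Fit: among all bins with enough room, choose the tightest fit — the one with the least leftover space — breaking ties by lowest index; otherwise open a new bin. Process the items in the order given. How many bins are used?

5 → bin 1 (remaining 7)
6 → bin 1 (remaining 1)
9 → bin 2 (remaining 3)
11 → bin 3 (remaining 1)
5 → bin 4 (remaining 7)
11 → bin 5 (remaining 1)
6 → bin 4 (remaining 1)
5 → bin 6 (remaining 7)
9 → bin 7 (remaining 3)
1 → bin 1 (remaining 0)
2 → bin 2 (remaining 1)
3 → bin 7 (remaining 0)
7 → bin 6 (remaining 0)
6 → bin 8 (remaining 6)
5 → bin 8 (remaining 1)
Final bins: [5,6,1] [9,2] [11] [5,6] [11] [5,7] [9,3] [6,5].

8 bins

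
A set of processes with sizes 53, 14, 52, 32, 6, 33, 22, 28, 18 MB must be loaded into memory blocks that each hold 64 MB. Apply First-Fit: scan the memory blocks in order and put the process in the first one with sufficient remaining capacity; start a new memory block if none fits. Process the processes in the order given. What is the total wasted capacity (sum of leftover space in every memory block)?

62

memory block 1: place 53 MB, 11 MB left
memory block 2: place 14 MB, 50 MB left
memory block 3: place 52 MB, 12 MB left
memory block 2: place 32 MB, 18 MB left
memory block 1: place 6 MB, 5 MB left
memory block 4: place 33 MB, 31 MB left
memory block 4: place 22 MB, 9 MB left
memory block 5: place 28 MB, 36 MB left
memory block 2: place 18 MB, 0 MB left
5 memory blocks × 64 MB = 320 MB; used 258 MB; unused 62 MB.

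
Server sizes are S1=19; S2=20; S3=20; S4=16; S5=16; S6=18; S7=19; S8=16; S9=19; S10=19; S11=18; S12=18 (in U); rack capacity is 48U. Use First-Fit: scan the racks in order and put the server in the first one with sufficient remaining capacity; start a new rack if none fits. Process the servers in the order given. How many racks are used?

Put S1 (19U) in rack 1; 29U remain.
Put S2 (20U) in rack 1; 9U remain.
Put S3 (20U) in rack 2; 28U remain.
Put S4 (16U) in rack 2; 12U remain.
Put S5 (16U) in rack 3; 32U remain.
Put S6 (18U) in rack 3; 14U remain.
Put S7 (19U) in rack 4; 29U remain.
Put S8 (16U) in rack 4; 13U remain.
Put S9 (19U) in rack 5; 29U remain.
Put S10 (19U) in rack 5; 10U remain.
Put S11 (18U) in rack 6; 30U remain.
Put S12 (18U) in rack 6; 12U remain.
Final racks: [19,20] [20,16] [16,18] [19,16] [19,19] [18,18].

6 racks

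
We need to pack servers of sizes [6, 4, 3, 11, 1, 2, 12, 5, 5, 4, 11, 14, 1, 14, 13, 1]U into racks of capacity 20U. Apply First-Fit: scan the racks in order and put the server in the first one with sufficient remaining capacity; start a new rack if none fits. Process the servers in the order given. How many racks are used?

6U → rack 1 (remaining 14U)
4U → rack 1 (remaining 10U)
3U → rack 1 (remaining 7U)
11U → rack 2 (remaining 9U)
1U → rack 1 (remaining 6U)
2U → rack 1 (remaining 4U)
12U → rack 3 (remaining 8U)
5U → rack 2 (remaining 4U)
5U → rack 3 (remaining 3U)
4U → rack 1 (remaining 0U)
11U → rack 4 (remaining 9U)
14U → rack 5 (remaining 6U)
1U → rack 2 (remaining 3U)
14U → rack 6 (remaining 6U)
13U → rack 7 (remaining 7U)
1U → rack 2 (remaining 2U)

7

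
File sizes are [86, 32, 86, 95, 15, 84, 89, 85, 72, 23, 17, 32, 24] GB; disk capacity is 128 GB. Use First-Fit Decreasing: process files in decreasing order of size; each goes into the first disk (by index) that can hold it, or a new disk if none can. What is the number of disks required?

Sorted descending: 95, 89, 86, 86, 85, 84, 72, 32, 32, 24, 23, 17, 15.
disk 1: place 95 GB, 33 GB left
disk 2: place 89 GB, 39 GB left
disk 3: place 86 GB, 42 GB left
disk 4: place 86 GB, 42 GB left
disk 5: place 85 GB, 43 GB left
disk 6: place 84 GB, 44 GB left
disk 7: place 72 GB, 56 GB left
disk 1: place 32 GB, 1 GB left
disk 2: place 32 GB, 7 GB left
disk 3: place 24 GB, 18 GB left
disk 4: place 23 GB, 19 GB left
disk 3: place 17 GB, 1 GB left
disk 4: place 15 GB, 4 GB left
Final disks: [95,32] [89,32] [86,24,17] [86,23,15] [85] [84] [72].

7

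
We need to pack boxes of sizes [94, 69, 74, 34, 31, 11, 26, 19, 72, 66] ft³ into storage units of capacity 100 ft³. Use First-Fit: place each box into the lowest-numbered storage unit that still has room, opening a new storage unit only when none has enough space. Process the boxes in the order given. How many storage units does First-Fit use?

6 storage units

Put 94 ft³ in storage unit 1; 6 ft³ remain.
Put 69 ft³ in storage unit 2; 31 ft³ remain.
Put 74 ft³ in storage unit 3; 26 ft³ remain.
Put 34 ft³ in storage unit 4; 66 ft³ remain.
Put 31 ft³ in storage unit 2; 0 ft³ remain.
Put 11 ft³ in storage unit 3; 15 ft³ remain.
Put 26 ft³ in storage unit 4; 40 ft³ remain.
Put 19 ft³ in storage unit 4; 21 ft³ remain.
Put 72 ft³ in storage unit 5; 28 ft³ remain.
Put 66 ft³ in storage unit 6; 34 ft³ remain.
Final storage units: [94] [69,31] [74,11] [34,26,19] [72] [66].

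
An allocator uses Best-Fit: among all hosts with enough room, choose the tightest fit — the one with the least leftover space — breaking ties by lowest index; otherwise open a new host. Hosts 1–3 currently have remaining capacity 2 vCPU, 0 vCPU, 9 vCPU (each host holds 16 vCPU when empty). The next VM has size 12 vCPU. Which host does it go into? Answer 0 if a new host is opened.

0

No host has ≥ 12 vCPU free, so a new host is opened.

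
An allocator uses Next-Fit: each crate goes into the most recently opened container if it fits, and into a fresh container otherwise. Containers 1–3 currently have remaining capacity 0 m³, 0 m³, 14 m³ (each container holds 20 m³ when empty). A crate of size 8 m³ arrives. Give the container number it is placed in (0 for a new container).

Next-Fit only looks at container 3, which has 14 m³ free.
8 m³ fits there.

3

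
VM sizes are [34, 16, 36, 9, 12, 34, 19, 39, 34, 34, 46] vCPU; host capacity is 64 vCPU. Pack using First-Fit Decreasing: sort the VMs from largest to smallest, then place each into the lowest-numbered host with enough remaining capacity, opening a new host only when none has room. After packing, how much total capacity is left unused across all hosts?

135

Sorted descending: 46, 39, 36, 34, 34, 34, 34, 19, 16, 12, 9.
46 vCPU → host 1 (remaining 18 vCPU)
39 vCPU → host 2 (remaining 25 vCPU)
36 vCPU → host 3 (remaining 28 vCPU)
34 vCPU → host 4 (remaining 30 vCPU)
34 vCPU → host 5 (remaining 30 vCPU)
34 vCPU → host 6 (remaining 30 vCPU)
34 vCPU → host 7 (remaining 30 vCPU)
19 vCPU → host 2 (remaining 6 vCPU)
16 vCPU → host 1 (remaining 2 vCPU)
12 vCPU → host 3 (remaining 16 vCPU)
9 vCPU → host 3 (remaining 7 vCPU)
7 hosts × 64 vCPU = 448 vCPU; used 313 vCPU; unused 135 vCPU.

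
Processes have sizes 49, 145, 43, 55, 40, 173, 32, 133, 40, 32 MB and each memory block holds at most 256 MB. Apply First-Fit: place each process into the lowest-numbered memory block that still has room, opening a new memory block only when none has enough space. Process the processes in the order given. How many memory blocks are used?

49 MB → memory block 1 (remaining 207 MB)
145 MB → memory block 1 (remaining 62 MB)
43 MB → memory block 1 (remaining 19 MB)
55 MB → memory block 2 (remaining 201 MB)
40 MB → memory block 2 (remaining 161 MB)
173 MB → memory block 3 (remaining 83 MB)
32 MB → memory block 2 (remaining 129 MB)
133 MB → memory block 4 (remaining 123 MB)
40 MB → memory block 2 (remaining 89 MB)
32 MB → memory block 2 (remaining 57 MB)

4 memory blocks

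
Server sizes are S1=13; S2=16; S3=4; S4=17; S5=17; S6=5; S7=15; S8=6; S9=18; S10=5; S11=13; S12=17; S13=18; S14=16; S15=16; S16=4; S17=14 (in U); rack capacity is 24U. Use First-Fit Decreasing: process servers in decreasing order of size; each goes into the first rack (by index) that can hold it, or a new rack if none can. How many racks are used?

Sorted descending: 18, 18, 17, 17, 17, 16, 16, 16, 15, 14, 13, 13, 6, 5, 5, 4, 4.
18U → rack 1 (remaining 6U)
18U → rack 2 (remaining 6U)
17U → rack 3 (remaining 7U)
17U → rack 4 (remaining 7U)
17U → rack 5 (remaining 7U)
16U → rack 6 (remaining 8U)
16U → rack 7 (remaining 8U)
16U → rack 8 (remaining 8U)
15U → rack 9 (remaining 9U)
14U → rack 10 (remaining 10U)
13U → rack 11 (remaining 11U)
13U → rack 12 (remaining 11U)
6U → rack 1 (remaining 0U)
5U → rack 2 (remaining 1U)
5U → rack 3 (remaining 2U)
4U → rack 4 (remaining 3U)
4U → rack 5 (remaining 3U)

12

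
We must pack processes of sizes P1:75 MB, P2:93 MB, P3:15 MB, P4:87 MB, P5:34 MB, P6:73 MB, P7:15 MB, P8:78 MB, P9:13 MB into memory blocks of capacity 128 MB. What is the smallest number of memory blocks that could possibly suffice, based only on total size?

4 memory blocks

Total size = 75 + 93 + 15 + 87 + 34 + 73 + 15 + 78 + 13 = 483 MB.
⌈483 / 128⌉ = 4.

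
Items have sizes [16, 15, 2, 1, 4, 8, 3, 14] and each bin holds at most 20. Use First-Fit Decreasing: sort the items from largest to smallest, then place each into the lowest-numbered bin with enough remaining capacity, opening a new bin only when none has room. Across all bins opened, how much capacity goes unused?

17

Sorted descending: 16, 15, 14, 8, 4, 3, 2, 1.
bin 1: place 16, 4 left
bin 2: place 15, 5 left
bin 3: place 14, 6 left
bin 4: place 8, 12 left
bin 1: place 4, 0 left
bin 2: place 3, 2 left
bin 2: place 2, 0 left
bin 3: place 1, 5 left
4 bins × 20 = 80; used 63; unused 17.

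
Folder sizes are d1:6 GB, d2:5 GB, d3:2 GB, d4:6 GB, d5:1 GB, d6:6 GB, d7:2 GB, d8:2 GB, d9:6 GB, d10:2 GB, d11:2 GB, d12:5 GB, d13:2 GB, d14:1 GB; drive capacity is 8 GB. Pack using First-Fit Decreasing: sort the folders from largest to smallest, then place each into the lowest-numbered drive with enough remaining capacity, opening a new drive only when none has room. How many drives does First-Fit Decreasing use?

Sorted descending: 6, 6, 6, 6, 5, 5, 2, 2, 2, 2, 2, 2, 1, 1.
Put 6 GB in drive 1; 2 GB remain.
Put 6 GB in drive 2; 2 GB remain.
Put 6 GB in drive 3; 2 GB remain.
Put 6 GB in drive 4; 2 GB remain.
Put 5 GB in drive 5; 3 GB remain.
Put 5 GB in drive 6; 3 GB remain.
Put 2 GB in drive 1; 0 GB remain.
Put 2 GB in drive 2; 0 GB remain.
Put 2 GB in drive 3; 0 GB remain.
Put 2 GB in drive 4; 0 GB remain.
Put 2 GB in drive 5; 1 GB remain.
Put 2 GB in drive 6; 1 GB remain.
Put 1 GB in drive 5; 0 GB remain.
Put 1 GB in drive 6; 0 GB remain.
Final drives: [6,2] [6,2] [6,2] [6,2] [5,2,1] [5,2,1].

6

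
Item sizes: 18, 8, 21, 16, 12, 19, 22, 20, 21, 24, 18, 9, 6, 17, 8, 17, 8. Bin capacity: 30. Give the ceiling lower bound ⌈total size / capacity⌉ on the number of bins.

Total size = 18 + 8 + 21 + 16 + 12 + 19 + 22 + 20 + 21 + 24 + 18 + 9 + 6 + 17 + 8 + 17 + 8 = 264.
⌈264 / 30⌉ = 9.

9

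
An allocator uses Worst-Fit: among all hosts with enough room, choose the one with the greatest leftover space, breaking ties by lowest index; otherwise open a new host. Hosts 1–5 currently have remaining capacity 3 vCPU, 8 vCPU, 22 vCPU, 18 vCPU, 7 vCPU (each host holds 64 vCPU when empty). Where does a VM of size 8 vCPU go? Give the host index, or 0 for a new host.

Hosts with room: host 2 (8 vCPU), host 3 (22 vCPU), host 4 (18 vCPU).
Most room is host 3 with 22 vCPU free.

3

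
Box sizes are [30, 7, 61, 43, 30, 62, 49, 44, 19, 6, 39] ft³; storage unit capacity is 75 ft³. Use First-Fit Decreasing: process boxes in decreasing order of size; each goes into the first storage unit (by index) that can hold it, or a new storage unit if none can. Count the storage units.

6

Sorted descending: 62, 61, 49, 44, 43, 39, 30, 30, 19, 7, 6.
storage unit 1: place 62 ft³, 13 ft³ left
storage unit 2: place 61 ft³, 14 ft³ left
storage unit 3: place 49 ft³, 26 ft³ left
storage unit 4: place 44 ft³, 31 ft³ left
storage unit 5: place 43 ft³, 32 ft³ left
storage unit 6: place 39 ft³, 36 ft³ left
storage unit 4: place 30 ft³, 1 ft³ left
storage unit 5: place 30 ft³, 2 ft³ left
storage unit 3: place 19 ft³, 7 ft³ left
storage unit 1: place 7 ft³, 6 ft³ left
storage unit 1: place 6 ft³, 0 ft³ left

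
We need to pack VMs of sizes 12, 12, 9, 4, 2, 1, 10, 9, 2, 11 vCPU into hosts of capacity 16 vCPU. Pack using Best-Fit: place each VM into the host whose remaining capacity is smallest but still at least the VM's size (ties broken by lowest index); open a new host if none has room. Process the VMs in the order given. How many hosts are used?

host 1: place 12 vCPU, 4 vCPU left
host 2: place 12 vCPU, 4 vCPU left
host 3: place 9 vCPU, 7 vCPU left
host 1: place 4 vCPU, 0 vCPU left
host 2: place 2 vCPU, 2 vCPU left
host 2: place 1 vCPU, 1 vCPU left
host 4: place 10 vCPU, 6 vCPU left
host 5: place 9 vCPU, 7 vCPU left
host 4: place 2 vCPU, 4 vCPU left
host 6: place 11 vCPU, 5 vCPU left
Final hosts: [12,4] [12,2,1] [9] [10,2] [9] [11].

6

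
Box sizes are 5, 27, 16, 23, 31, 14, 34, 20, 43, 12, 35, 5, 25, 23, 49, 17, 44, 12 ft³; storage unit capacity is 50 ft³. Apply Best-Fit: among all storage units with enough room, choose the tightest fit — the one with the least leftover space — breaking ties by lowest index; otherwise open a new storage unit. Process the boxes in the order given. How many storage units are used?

storage unit 1: place 5 ft³, 45 ft³ left
storage unit 1: place 27 ft³, 18 ft³ left
storage unit 1: place 16 ft³, 2 ft³ left
storage unit 2: place 23 ft³, 27 ft³ left
storage unit 3: place 31 ft³, 19 ft³ left
storage unit 3: place 14 ft³, 5 ft³ left
storage unit 4: place 34 ft³, 16 ft³ left
storage unit 2: place 20 ft³, 7 ft³ left
storage unit 5: place 43 ft³, 7 ft³ left
storage unit 4: place 12 ft³, 4 ft³ left
storage unit 6: place 35 ft³, 15 ft³ left
storage unit 3: place 5 ft³, 0 ft³ left
storage unit 7: place 25 ft³, 25 ft³ left
storage unit 7: place 23 ft³, 2 ft³ left
storage unit 8: place 49 ft³, 1 ft³ left
storage unit 9: place 17 ft³, 33 ft³ left
storage unit 10: place 44 ft³, 6 ft³ left
storage unit 6: place 12 ft³, 3 ft³ left
Final storage units: [5,27,16] [23,20] [31,14,5] [34,12] [43] [35,12] [25,23] [49] [17] [44].

10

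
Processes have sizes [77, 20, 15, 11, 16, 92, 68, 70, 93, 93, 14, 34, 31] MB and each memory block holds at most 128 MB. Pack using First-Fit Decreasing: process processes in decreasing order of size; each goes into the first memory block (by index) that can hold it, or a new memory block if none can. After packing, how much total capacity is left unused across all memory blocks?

Sorted descending: 93, 93, 92, 77, 70, 68, 34, 31, 20, 16, 15, 14, 11.
93 MB → memory block 1 (remaining 35 MB)
93 MB → memory block 2 (remaining 35 MB)
92 MB → memory block 3 (remaining 36 MB)
77 MB → memory block 4 (remaining 51 MB)
70 MB → memory block 5 (remaining 58 MB)
68 MB → memory block 6 (remaining 60 MB)
34 MB → memory block 1 (remaining 1 MB)
31 MB → memory block 2 (remaining 4 MB)
20 MB → memory block 3 (remaining 16 MB)
16 MB → memory block 3 (remaining 0 MB)
15 MB → memory block 4 (remaining 36 MB)
14 MB → memory block 4 (remaining 22 MB)
11 MB → memory block 4 (remaining 11 MB)
6 memory blocks × 128 MB = 768 MB; used 634 MB; unused 134 MB.

134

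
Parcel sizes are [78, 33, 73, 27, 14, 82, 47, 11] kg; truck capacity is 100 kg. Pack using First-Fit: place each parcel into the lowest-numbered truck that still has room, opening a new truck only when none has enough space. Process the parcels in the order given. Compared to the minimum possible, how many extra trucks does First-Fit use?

First-Fit: [78,14] [33,27,11] [73] [82] [47] → 5 trucks.
Total size 365 kg; any packing needs at least ⌈365/100⌉ = 4 trucks.
An optimal packing achieves that bound: [82,14] [78,11] [73,27] [47,33] → 4 trucks.
Excess: 5 − 4 = 1.

1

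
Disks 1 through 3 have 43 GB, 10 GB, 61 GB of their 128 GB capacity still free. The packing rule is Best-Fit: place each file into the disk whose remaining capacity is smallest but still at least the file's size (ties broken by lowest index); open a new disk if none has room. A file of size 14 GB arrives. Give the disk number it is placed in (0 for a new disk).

Disks with room: disk 1 (43 GB), disk 3 (61 GB).
Tightest fit is disk 1 with 43 GB free.

1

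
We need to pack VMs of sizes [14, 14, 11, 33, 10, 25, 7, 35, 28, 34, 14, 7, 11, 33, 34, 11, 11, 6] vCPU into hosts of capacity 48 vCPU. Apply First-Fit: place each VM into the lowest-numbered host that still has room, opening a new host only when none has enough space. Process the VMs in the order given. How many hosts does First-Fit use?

host 1: place 14 vCPU, 34 vCPU left
host 1: place 14 vCPU, 20 vCPU left
host 1: place 11 vCPU, 9 vCPU left
host 2: place 33 vCPU, 15 vCPU left
host 2: place 10 vCPU, 5 vCPU left
host 3: place 25 vCPU, 23 vCPU left
host 1: place 7 vCPU, 2 vCPU left
host 4: place 35 vCPU, 13 vCPU left
host 5: place 28 vCPU, 20 vCPU left
host 6: place 34 vCPU, 14 vCPU left
host 3: place 14 vCPU, 9 vCPU left
host 3: place 7 vCPU, 2 vCPU left
host 4: place 11 vCPU, 2 vCPU left
host 7: place 33 vCPU, 15 vCPU left
host 8: place 34 vCPU, 14 vCPU left
host 5: place 11 vCPU, 9 vCPU left
host 6: place 11 vCPU, 3 vCPU left
host 5: place 6 vCPU, 3 vCPU left

8 hosts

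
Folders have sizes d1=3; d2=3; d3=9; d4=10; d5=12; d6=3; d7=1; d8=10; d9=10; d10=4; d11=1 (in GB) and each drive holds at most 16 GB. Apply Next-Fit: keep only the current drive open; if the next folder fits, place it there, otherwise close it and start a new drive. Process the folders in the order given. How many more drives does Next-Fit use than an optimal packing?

0

Next-Fit: [3,3,9] [10] [12,3,1] [10] [10,4,1] → 5 drives.
Total size 66 GB; any packing needs at least ⌈66/16⌉ = 5 drives.
So 5 is already optimal.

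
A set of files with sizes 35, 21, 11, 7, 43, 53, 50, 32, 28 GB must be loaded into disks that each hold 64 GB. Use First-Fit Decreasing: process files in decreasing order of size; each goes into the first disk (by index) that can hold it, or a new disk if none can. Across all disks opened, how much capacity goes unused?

Sorted descending: 53, 50, 43, 35, 32, 28, 21, 11, 7.
Put 53 GB in disk 1; 11 GB remain.
Put 50 GB in disk 2; 14 GB remain.
Put 43 GB in disk 3; 21 GB remain.
Put 35 GB in disk 4; 29 GB remain.
Put 32 GB in disk 5; 32 GB remain.
Put 28 GB in disk 4; 1 GB remain.
Put 21 GB in disk 3; 0 GB remain.
Put 11 GB in disk 1; 0 GB remain.
Put 7 GB in disk 2; 7 GB remain.
5 disks × 64 GB = 320 GB; used 280 GB; unused 40 GB.

40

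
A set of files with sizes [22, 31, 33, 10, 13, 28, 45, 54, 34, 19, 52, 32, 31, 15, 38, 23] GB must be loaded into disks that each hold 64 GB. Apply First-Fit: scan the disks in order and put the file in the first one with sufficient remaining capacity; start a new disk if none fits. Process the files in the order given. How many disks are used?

22 GB → disk 1 (remaining 42 GB)
31 GB → disk 1 (remaining 11 GB)
33 GB → disk 2 (remaining 31 GB)
10 GB → disk 1 (remaining 1 GB)
13 GB → disk 2 (remaining 18 GB)
28 GB → disk 3 (remaining 36 GB)
45 GB → disk 4 (remaining 19 GB)
54 GB → disk 5 (remaining 10 GB)
34 GB → disk 3 (remaining 2 GB)
19 GB → disk 4 (remaining 0 GB)
52 GB → disk 6 (remaining 12 GB)
32 GB → disk 7 (remaining 32 GB)
31 GB → disk 7 (remaining 1 GB)
15 GB → disk 2 (remaining 3 GB)
38 GB → disk 8 (remaining 26 GB)
23 GB → disk 8 (remaining 3 GB)
Final disks: [22,31,10] [33,13,15] [28,34] [45,19] [54] [52] [32,31] [38,23].

8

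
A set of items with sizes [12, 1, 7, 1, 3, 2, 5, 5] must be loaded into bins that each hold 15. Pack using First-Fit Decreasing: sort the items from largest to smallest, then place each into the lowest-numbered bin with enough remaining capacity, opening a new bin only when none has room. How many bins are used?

Sorted descending: 12, 7, 5, 5, 3, 2, 1, 1.
bin 1: place 12, 3 left
bin 2: place 7, 8 left
bin 2: place 5, 3 left
bin 3: place 5, 10 left
bin 1: place 3, 0 left
bin 2: place 2, 1 left
bin 2: place 1, 0 left
bin 3: place 1, 9 left
Final bins: [12,3] [7,5,2,1] [5,1].

3 bins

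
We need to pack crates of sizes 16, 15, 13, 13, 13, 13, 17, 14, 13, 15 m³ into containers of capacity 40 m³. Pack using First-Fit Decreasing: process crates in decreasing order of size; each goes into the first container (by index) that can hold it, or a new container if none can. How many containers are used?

Sorted descending: 17, 16, 15, 15, 14, 13, 13, 13, 13, 13.
container 1: place 17 m³, 23 m³ left
container 1: place 16 m³, 7 m³ left
container 2: place 15 m³, 25 m³ left
container 2: place 15 m³, 10 m³ left
container 3: place 14 m³, 26 m³ left
container 3: place 13 m³, 13 m³ left
container 3: place 13 m³, 0 m³ left
container 4: place 13 m³, 27 m³ left
container 4: place 13 m³, 14 m³ left
container 4: place 13 m³, 1 m³ left
Final containers: [17,16] [15,15] [14,13,13] [13,13,13].

4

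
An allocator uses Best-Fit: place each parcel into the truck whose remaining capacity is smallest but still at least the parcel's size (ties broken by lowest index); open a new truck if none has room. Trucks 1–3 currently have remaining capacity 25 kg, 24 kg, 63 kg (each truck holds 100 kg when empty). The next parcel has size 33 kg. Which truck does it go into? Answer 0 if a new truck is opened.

Trucks with room: truck 3 (63 kg).
Tightest fit is truck 3 with 63 kg free.

3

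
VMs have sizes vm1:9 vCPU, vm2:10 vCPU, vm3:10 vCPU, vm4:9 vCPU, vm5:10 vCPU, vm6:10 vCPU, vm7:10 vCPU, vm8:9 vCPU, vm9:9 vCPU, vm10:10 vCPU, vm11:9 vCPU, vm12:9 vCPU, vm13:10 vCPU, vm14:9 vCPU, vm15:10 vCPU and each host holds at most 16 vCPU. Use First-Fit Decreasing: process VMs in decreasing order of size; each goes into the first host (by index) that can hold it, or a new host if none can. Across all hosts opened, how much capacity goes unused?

97

Sorted descending: 10, 10, 10, 10, 10, 10, 10, 10, 9, 9, 9, 9, 9, 9, 9.
host 1: place 10 vCPU, 6 vCPU left
host 2: place 10 vCPU, 6 vCPU left
host 3: place 10 vCPU, 6 vCPU left
host 4: place 10 vCPU, 6 vCPU left
host 5: place 10 vCPU, 6 vCPU left
host 6: place 10 vCPU, 6 vCPU left
host 7: place 10 vCPU, 6 vCPU left
host 8: place 10 vCPU, 6 vCPU left
host 9: place 9 vCPU, 7 vCPU left
host 10: place 9 vCPU, 7 vCPU left
host 11: place 9 vCPU, 7 vCPU left
host 12: place 9 vCPU, 7 vCPU left
host 13: place 9 vCPU, 7 vCPU left
host 14: place 9 vCPU, 7 vCPU left
host 15: place 9 vCPU, 7 vCPU left
15 hosts × 16 vCPU = 240 vCPU; used 143 vCPU; unused 97 vCPU.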